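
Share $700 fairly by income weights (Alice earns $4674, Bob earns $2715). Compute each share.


Total income = 4674 + 2715 = $7389
Alice: $700 × 4674/7389 = $442.79
Bob: $700 × 2715/7389 = $257.21
= Alice: $442.79, Bob: $257.21

Alice: $442.79, Bob: $257.21


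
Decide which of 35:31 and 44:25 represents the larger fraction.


35/31 = 1.1290
44/25 = 1.7600
1.1290 < 1.7600, so 35:31 is less
= 44:25

44:25


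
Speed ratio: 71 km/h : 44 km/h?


Ratio = 71:44
GCD = 1
Simplified = 71:44
Time ratio (same distance) = 44:71
Speed ratio = 71:44

71:44


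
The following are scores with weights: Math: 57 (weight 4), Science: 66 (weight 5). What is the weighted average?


Numerator = 57×4 + 66×5
= 228 + 330
= 558
Total weight = 9
Weighted avg = 558/9
= 62.00

62.00


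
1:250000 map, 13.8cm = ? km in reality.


Real distance = map distance × scale
= 13.8cm × 250000
= 3450000 cm = 34500.0 m
= 34.500 km

34.500 km


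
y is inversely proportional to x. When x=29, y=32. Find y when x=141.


Inverse proportion: x × y = constant
k = 29 × 32 = 928
y₂ = k / 141 = 928 / 141
= 6.58

6.58


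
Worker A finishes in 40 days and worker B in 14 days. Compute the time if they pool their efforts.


Rate of A = 1/40 per day
Rate of B = 1/14 per day
Combined rate = 1/40 + 1/14 = 54/560 ≈ 0.0964 per day
Days = 1 / combined rate = 560/54
≈ 10.37 days

10.37 days


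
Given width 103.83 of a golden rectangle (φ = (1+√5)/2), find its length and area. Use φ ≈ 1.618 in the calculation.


φ = (1 + √5) / 2 ≈ 1.618
Length = width × φ = 103.83 × 1.618 = 167.99694
≈ 168.00
Area = width × length = 103.83 × 167.99694 = 17443.1222802 ≈ 17443.12
= Length: 168.00, Area: 17443.12

Length: 168.00, Area: 17443.12


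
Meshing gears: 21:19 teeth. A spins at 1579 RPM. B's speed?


Gear ratio = 21:19 = 21:19
RPM_B = RPM_A × (teeth_A / teeth_B)
= 1579 × (21/19)
= 1745.2 RPM

1745.2 RPM


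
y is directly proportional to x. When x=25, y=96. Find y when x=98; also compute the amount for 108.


Direct proportion: y/x = constant
k = 96/25 = 3.8400
y at x=98: k × 98 = 96 × 98 / 25 = 9408/25 = 376.32
y at x=108: k × 108 = 96 × 108 / 25 = 10368/25 = 414.72
= 376.32 and 414.72

376.32 and 414.72


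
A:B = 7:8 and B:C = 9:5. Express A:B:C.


Match B: multiply A:B by 9 → 63:72
Multiply B:C by 8 → 72:40
Combined: 63:72:40
GCD = 1
= 63:72:40

63:72:40


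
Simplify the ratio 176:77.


GCD(176, 77) = 11
176/11 : 77/11
= 16:7

16:7


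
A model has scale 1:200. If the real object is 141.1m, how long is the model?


Model size = real / scale
= 141.1 / 200
= 0.7055 m

0.7055 m


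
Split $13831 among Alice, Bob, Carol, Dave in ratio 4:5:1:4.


Total parts = 4 + 5 + 1 + 4 = 14
Alice: 13831 × 4/14 = 3951.71
Bob: 13831 × 5/14 = 4939.64
Carol: 13831 × 1/14 = 987.93
Dave: 13831 × 4/14 = 3951.71
= Alice: $3951.71, Bob: $4939.64, Carol: $987.93, Dave: $3951.71

Alice: $3951.71, Bob: $4939.64, Carol: $987.93, Dave: $3951.71


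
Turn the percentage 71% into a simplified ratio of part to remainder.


71% means 71 parts out of 100; remainder = 29
Part : remainder = 71:29
GCD = 1
= 71:29

71:29


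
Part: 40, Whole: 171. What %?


Percentage = (part / whole) × 100
= (40 / 171) × 100
≈ 23.39%

23.39%


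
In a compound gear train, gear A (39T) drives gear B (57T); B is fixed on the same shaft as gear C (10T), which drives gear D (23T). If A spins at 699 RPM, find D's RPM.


Stage 1: RPM_B = RPM_A × t_A/t_B = 699 × 39/57 = 27261/57 ≈ 478.26
B and C share a shaft → RPM_C = RPM_B
Stage 2: RPM_D = RPM_C × t_C/t_D = RPM_A × (t_A×t_C)/(t_B×t_D)
Overall ratio = (39×10)/(57×23) = 390/1311
RPM_D = 699 × 390/1311 = 272610/1311
≈ 207.94 RPM

207.94 RPM


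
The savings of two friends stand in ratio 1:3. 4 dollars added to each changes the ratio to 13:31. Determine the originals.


Let A = 1k, B = 3k.
(1k + 4) / (3k + 4) = 13/31
Cross-multiply: 31(1k + 4) = 13(3k + 4)
31k + 124 = 39k + 52
31k - 39k = 52 - 124
-8k = -72
k = -72/-8 = 9
A = 1×9 = 9, B = 3×9 = 27
= A = 9, B = 27

A = 9, B = 27


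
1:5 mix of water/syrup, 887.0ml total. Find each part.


Total parts = 1 + 5 = 6
water: 887.0 × 1/6 = 147.8ml
syrup: 887.0 × 5/6 = 739.2ml
= 147.8ml and 739.2ml

147.8ml and 739.2ml


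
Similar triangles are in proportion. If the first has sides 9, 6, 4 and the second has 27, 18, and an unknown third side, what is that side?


Scale factor = 27/9 = 3
Missing side = 4 × 3
= 12.0

12.0


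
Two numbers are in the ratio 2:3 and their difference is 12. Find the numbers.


Let A = 2k, B = 3k.
3k - 2k = 12
1k = 12 → k = 12/1 = 12
A = 2×12 = 24, B = 3×12 = 36
= A = 24, B = 36

A = 24, B = 36


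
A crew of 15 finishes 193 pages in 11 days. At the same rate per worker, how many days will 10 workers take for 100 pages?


Days ∝ work / workers, so d₂ = d₁ × (m₁/m₂) × (w₂/w₁)
Workers factor (inverse): 15/10 = 1.5000
Work factor (direct): 100/193 ≈ 0.5181
d₂ = 11 × 15/10 × 100/193 = (11 × 15 × 100) / (10 × 193) = 16500/1930
≈ 8.55 days

8.55 days


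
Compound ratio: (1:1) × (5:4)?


Compound ratio = (1×5) : (1×4)
= 5:4
GCD = 1
= 5:4

5:4


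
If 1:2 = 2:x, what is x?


Cross multiply: 1 × x = 2 × 2
1x = 4
x = 4 / 1
= 4.00

4.00


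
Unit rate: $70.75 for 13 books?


Unit rate = total / quantity
= 70.75 / 13
= $5.44 per unit

$5.44 per unit


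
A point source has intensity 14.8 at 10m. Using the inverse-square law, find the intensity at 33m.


I₁d₁² = I₂d₂²
I₂ = I₁ × (d₁/d₂)²
= 14.8 × (10/33)²
= 14.8 × 100/1089
= 1480/1089
≈ 1.3590

1.3590


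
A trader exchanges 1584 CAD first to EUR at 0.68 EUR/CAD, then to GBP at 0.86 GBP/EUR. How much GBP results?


Step 1: 1584 CAD × 0.68 = 1077.12 EUR
Step 2: 1077.12 EUR × 0.86 = 926.32 GBP
Implied rate CAD→GBP = 0.68 × 0.86 = 0.5848
= 926.32 GBP

926.32 GBP


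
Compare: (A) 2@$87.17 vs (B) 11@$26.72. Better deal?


Deal A: $87.17/2 = $43.5850/unit
Deal B: $26.72/11 = $2.4291/unit
B is cheaper per unit
= Deal B

Deal B


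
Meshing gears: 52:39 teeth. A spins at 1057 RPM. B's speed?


Gear ratio = 52:39 = 4:3
RPM_B = RPM_A × (teeth_A / teeth_B)
= 1057 × (52/39)
= 1409.3 RPM

1409.3 RPM


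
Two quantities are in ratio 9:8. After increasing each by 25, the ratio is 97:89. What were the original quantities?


Let A = 9k, B = 8k.
(9k + 25) / (8k + 25) = 97/89
Cross-multiply: 89(9k + 25) = 97(8k + 25)
801k + 2225 = 776k + 2425
801k - 776k = 2425 - 2225
25k = 200
k = 200/25 = 8
A = 9×8 = 72, B = 8×8 = 64
= A = 72, B = 64

A = 72, B = 64


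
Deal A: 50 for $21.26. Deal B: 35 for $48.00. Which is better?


Deal A: $21.26/50 = $0.4252/unit
Deal B: $48.00/35 = $1.3714/unit
A is cheaper per unit
= Deal A

Deal A


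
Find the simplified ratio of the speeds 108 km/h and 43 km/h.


Ratio = 108:43
GCD = 1
Simplified = 108:43
Time ratio (same distance) = 43:108
Speed ratio = 108:43

108:43


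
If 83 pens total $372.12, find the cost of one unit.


Unit rate = total / quantity
= 372.12 / 83
= $4.48 per unit

$4.48 per unit


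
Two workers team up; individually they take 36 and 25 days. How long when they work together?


Rate of A = 1/36 per day
Rate of B = 1/25 per day
Combined rate = 1/36 + 1/25 = 61/900 ≈ 0.0678 per day
Days = 1 / combined rate = 900/61
≈ 14.75 days

14.75 days


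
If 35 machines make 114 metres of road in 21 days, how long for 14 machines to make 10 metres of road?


Days ∝ work / workers, so d₂ = d₁ × (m₁/m₂) × (w₂/w₁)
Workers factor (inverse): 35/14 = 2.5000
Work factor (direct): 10/114 ≈ 0.0877
d₂ = 21 × 35/14 × 10/114 = (21 × 35 × 10) / (14 × 114) = 7350/1596
≈ 4.61 days

4.61 days


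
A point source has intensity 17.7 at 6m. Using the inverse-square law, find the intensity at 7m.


I₁d₁² = I₂d₂²
I₂ = I₁ × (d₁/d₂)²
= 17.7 × (6/7)²
= 17.7 × 36/49
= 637.2/49
≈ 13.0041

13.0041


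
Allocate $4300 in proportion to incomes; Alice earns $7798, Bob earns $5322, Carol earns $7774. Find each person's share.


Total income = 7798 + 5322 + 7774 = $20894
Alice: $4300 × 7798/20894 = $1604.83
Bob: $4300 × 5322/20894 = $1095.27
Carol: $4300 × 7774/20894 = $1599.89
= Alice: $1604.83, Bob: $1095.27, Carol: $1599.89

Alice: $1604.83, Bob: $1095.27, Carol: $1599.89


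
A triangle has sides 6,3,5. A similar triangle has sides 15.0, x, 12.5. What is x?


Scale factor = 15.0/6 = 2.5
Missing side = 3 × 2.5
= 7.5

7.5


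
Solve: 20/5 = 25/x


Cross multiply: 20 × x = 5 × 25
20x = 125
x = 125 / 20
= 6.25

6.25


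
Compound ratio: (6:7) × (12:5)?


Compound ratio = (6×12) : (7×5)
= 72:35
GCD = 1
= 72:35

72:35


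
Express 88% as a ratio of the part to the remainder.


88% means 88 parts out of 100; remainder = 12
Part : remainder = 88:12
GCD = 4
= 22:3

22:3


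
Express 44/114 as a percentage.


Percentage = (part / whole) × 100
= (44 / 114) × 100
≈ 38.60%

38.60%


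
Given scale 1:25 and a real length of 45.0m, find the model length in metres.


Model size = real / scale
= 45.0 / 25
= 1.8000 m

1.8000 m


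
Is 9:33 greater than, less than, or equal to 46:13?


9/33 = 0.2727
46/13 = 3.5385
0.2727 < 3.5385, so 9:33 is less
= less than

less than


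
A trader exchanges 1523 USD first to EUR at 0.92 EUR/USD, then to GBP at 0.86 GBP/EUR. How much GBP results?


Step 1: 1523 USD × 0.92 = 1401.16 EUR
Step 2: 1401.16 EUR × 0.86 = 1205.00 GBP
Implied rate USD→GBP = 0.92 × 0.86 = 0.7912
= 1205.00 GBP

1205.00 GBP


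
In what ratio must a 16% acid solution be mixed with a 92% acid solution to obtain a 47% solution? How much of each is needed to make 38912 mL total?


Let x parts of 16% mix with y parts of 92%.
16x + 92y = 47(x + y)
16x + 92y = 47x + 47y
x(16 - 47) = y(47 - 92)
x/y = (92 - 47)/(47 - 16) = 45/31
Simplify: 45:31
Total parts = 76; one part = 38912/76 = 512.00 mL
16% solution: 45×512.00 = 23040.00 mL
92% solution: 31×512.00 = 15872.00 mL
= ratio 45:31; 23040.00 mL and 15872.00 mL

ratio 45:31; 23040.00 mL and 15872.00 mL


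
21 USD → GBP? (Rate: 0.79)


Amount × rate = 21 × 0.79
= 16.59 GBP

16.59 GBP


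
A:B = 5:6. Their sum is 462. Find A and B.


Let A = 5k, B = 6k.
5k + 6k = 462
11k = 462 → k = 462/11 = 42
A = 5×42 = 210, B = 6×42 = 252
= A = 210, B = 252

A = 210, B = 252


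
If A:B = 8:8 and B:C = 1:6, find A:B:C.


Match B: multiply A:B by 1 → 8:8
Multiply B:C by 8 → 8:48
Combined: 8:8:48
GCD = 8
= 1:1:6

1:1:6


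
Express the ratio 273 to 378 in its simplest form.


GCD(273, 378) = 21
273/21 : 378/21
= 13:18

13:18


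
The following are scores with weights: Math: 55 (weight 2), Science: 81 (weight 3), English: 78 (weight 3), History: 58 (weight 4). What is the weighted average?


Numerator = 55×2 + 81×3 + 78×3 + 58×4
= 110 + 243 + 234 + 232
= 819
Total weight = 12
Weighted avg = 819/12
= 68.25

68.25


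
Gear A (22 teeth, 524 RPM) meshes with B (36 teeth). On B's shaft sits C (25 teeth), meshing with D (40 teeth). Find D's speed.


Stage 1: RPM_B = RPM_A × t_A/t_B = 524 × 22/36 = 11528/36 ≈ 320.22
B and C share a shaft → RPM_C = RPM_B
Stage 2: RPM_D = RPM_C × t_C/t_D = RPM_A × (t_A×t_C)/(t_B×t_D)
Overall ratio = (22×25)/(36×40) = 550/1440
RPM_D = 524 × 550/1440 = 288200/1440
≈ 200.14 RPM

200.14 RPM


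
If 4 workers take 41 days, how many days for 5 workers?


Inverse proportion: x × y = constant
k = 4 × 41 = 164
y₂ = k / 5 = 164 / 5
= 32.80

32.80


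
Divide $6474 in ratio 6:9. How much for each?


Total parts = 6 + 9 = 15
Part 1: 6474 × 6/15 = 2589.60
Part 2: 6474 × 9/15 = 3884.40
= Part 1: $2589.60, Part 2: $3884.40

Part 1: $2589.60, Part 2: $3884.40


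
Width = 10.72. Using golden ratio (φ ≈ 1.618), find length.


φ = (1 + √5) / 2 ≈ 1.618
Length = width × φ = 10.72 × 1.618 = 17.34496
≈ 17.34

17.34


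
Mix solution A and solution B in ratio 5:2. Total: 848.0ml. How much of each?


Total parts = 5 + 2 = 7
solution A: 848.0 × 5/7 = 605.7ml
solution B: 848.0 × 2/7 = 242.3ml
= 605.7ml and 242.3ml

605.7ml and 242.3ml


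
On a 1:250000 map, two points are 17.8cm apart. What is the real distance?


Real distance = map distance × scale
= 17.8cm × 250000
= 4450000 cm = 44500.0 m
= 44.500 km

44.500 km


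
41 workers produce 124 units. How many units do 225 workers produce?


Direct proportion: y/x = constant
k = 124/41 ≈ 3.0244
y₂ = k × 225 = 124 × 225 / 41 = 27900/41
≈ 680.49

680.49


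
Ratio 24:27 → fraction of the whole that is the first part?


Total parts = 24 + 27 = 51
First part: 24/51 = 8/17
= 8/17

8/17


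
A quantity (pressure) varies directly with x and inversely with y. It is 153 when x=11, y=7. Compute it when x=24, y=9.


z = k·x/y
Solve for k using the known point: k = z·y/x = 153×7/11 = 1071/11 ≈ 97.3636
Now evaluate at x=24, y=9:
z = k × 24 / 9 = (1071 × 24) / (11 × 9) = 25704/99
≈ 259.6364

259.6364


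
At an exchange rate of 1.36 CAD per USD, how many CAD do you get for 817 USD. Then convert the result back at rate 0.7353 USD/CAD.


Amount × rate = 817 × 1.36 = 1111.12 CAD
Round-trip: 1111.12 × 0.7353 = 817.01 USD
= 1111.12 CAD, then 817.01 USD

1111.12 CAD, then 817.01 USD


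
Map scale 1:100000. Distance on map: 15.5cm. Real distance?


Real distance = map distance × scale
= 15.5cm × 100000
= 1550000 cm = 15500.0 m
= 15.500 km

15.500 km


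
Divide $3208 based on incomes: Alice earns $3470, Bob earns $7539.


Total income = 3470 + 7539 = $11009
Alice: $3208 × 3470/11009 = $1011.15
Bob: $3208 × 7539/11009 = $2196.85
= Alice: $1011.15, Bob: $2196.85

Alice: $1011.15, Bob: $2196.85


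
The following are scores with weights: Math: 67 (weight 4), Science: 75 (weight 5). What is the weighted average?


Numerator = 67×4 + 75×5
= 268 + 375
= 643
Total weight = 9
Weighted avg = 643/9
= 71.44

71.44


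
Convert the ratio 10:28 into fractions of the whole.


Total parts = 10 + 28 = 38
First part: 10/38 = 5/19
Second part: 28/38 = 14/19
= 5/19 and 14/19

5/19 and 14/19


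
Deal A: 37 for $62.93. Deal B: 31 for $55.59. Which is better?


Deal A: $62.93/37 = $1.7008/unit
Deal B: $55.59/31 = $1.7932/unit
A is cheaper per unit
= Deal A

Deal A


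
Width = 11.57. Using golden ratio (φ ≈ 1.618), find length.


φ = (1 + √5) / 2 ≈ 1.618
Length = width × φ = 11.57 × 1.618 = 18.72026
≈ 18.72

18.72


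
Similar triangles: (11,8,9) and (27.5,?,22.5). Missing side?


Scale factor = 27.5/11 = 2.5
Missing side = 8 × 2.5
= 20.0

20.0


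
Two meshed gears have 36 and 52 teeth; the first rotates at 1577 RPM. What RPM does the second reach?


Gear ratio = 36:52 = 9:13
RPM_B = RPM_A × (teeth_A / teeth_B)
= 1577 × (36/52)
= 1091.8 RPM

1091.8 RPM


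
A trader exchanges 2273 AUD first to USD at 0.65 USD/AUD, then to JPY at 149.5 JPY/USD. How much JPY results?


Step 1: 2273 AUD × 0.65 = 1477.45 USD
Step 2: 1477.45 USD × 149.5 = 220878.78 JPY
Implied rate AUD→JPY = 0.65 × 149.5 = 97.1750
= 220878.78 JPY

220878.78 JPY


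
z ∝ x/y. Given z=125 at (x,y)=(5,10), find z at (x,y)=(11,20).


z = k·x/y
Solve for k using the known point: k = z·y/x = 125×10/5 = 1250/5 = 250.0000
Now evaluate at x=11, y=20:
z = k × 11 / 20 = (1250 × 11) / (5 × 20) = 13750/100
= 137.5000

137.5000


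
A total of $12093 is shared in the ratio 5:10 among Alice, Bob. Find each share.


Total parts = 5 + 10 = 15
Alice: 12093 × 5/15 = 4031.00
Bob: 12093 × 10/15 = 8062.00
= Alice: $4031.00, Bob: $8062.00

Alice: $4031.00, Bob: $8062.00


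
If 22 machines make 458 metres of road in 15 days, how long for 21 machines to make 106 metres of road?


Days ∝ work / workers, so d₂ = d₁ × (m₁/m₂) × (w₂/w₁)
Workers factor (inverse): 22/21 ≈ 1.0476
Work factor (direct): 106/458 ≈ 0.2314
d₂ = 15 × 22/21 × 106/458 = (15 × 22 × 106) / (21 × 458) = 34980/9618
≈ 3.64 days

3.64 days


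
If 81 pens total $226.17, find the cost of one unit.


Unit rate = total / quantity
= 226.17 / 81
= $2.79 per unit

$2.79 per unit


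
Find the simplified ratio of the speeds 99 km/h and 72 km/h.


Ratio = 99:72
GCD = 9
Simplified = 11:8
Time ratio (same distance) = 8:11
Speed ratio = 11:8

11:8


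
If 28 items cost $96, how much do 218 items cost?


Direct proportion: y/x = constant
k = 96/28 ≈ 3.4286
y₂ = k × 218 = 96 × 218 / 28 = 20928/28
≈ 747.43

747.43


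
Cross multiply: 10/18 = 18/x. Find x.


Cross multiply: 10 × x = 18 × 18
10x = 324
x = 324 / 10
= 32.40

32.40


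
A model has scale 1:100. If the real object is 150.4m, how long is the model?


Model size = real / scale
= 150.4 / 100
= 1.5040 m

1.5040 m


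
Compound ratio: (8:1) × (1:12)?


Compound ratio = (8×1) : (1×12)
= 8:12
GCD = 4
= 2:3

2:3


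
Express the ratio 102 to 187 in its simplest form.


GCD(102, 187) = 17
102/17 : 187/17
= 6:11

6:11


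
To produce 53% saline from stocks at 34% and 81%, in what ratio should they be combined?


Let x parts of 34% mix with y parts of 81%.
34x + 81y = 53(x + y)
34x + 81y = 53x + 53y
x(34 - 53) = y(53 - 81)
x/y = (81 - 53)/(53 - 34) = 28/19
Simplify: 28:19
= 28:19

28:19


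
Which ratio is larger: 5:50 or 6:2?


5/50 = 0.1000
6/2 = 3.0000
0.1000 < 3.0000, so 5:50 is less
= 6:2

6:2


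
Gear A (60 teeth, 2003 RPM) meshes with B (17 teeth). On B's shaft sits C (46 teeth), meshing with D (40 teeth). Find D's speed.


Stage 1: RPM_B = RPM_A × t_A/t_B = 2003 × 60/17 = 120180/17 ≈ 7069.41
B and C share a shaft → RPM_C = RPM_B
Stage 2: RPM_D = RPM_C × t_C/t_D = RPM_A × (t_A×t_C)/(t_B×t_D)
Overall ratio = (60×46)/(17×40) = 2760/680
RPM_D = 2003 × 2760/680 = 5528280/680
≈ 8129.82 RPM

8129.82 RPM


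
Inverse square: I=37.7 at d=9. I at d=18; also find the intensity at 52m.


I₁d₁² = I₂d₂²
I at 18m = 37.7 × (9/18)² = 37.7 × 81/324 = 3053.7/324 = 9.4250
I at 52m = 37.7 × (9/52)² = 37.7 × 81/2704 = 3053.7/2704 ≈ 1.1293
= 9.4250 and 1.1293

9.4250 and 1.1293


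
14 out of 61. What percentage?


Percentage = (part / whole) × 100
= (14 / 61) × 100
≈ 22.95%

22.95%


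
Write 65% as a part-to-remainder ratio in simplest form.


65% means 65 parts out of 100; remainder = 35
Part : remainder = 65:35
GCD = 5
= 13:7

13:7


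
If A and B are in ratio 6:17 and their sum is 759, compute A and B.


Let A = 6k, B = 17k.
6k + 17k = 759
23k = 759 → k = 759/23 = 33
A = 6×33 = 198, B = 17×33 = 561
= A = 198, B = 561

A = 198, B = 561


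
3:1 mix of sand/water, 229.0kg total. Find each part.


Total parts = 3 + 1 = 4
sand: 229.0 × 3/4 = 171.8kg
water: 229.0 × 1/4 = 57.3kg
= 171.8kg and 57.3kg

171.8kg and 57.3kg


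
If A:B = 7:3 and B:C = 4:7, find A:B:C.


Match B: multiply A:B by 4 → 28:12
Multiply B:C by 3 → 12:21
Combined: 28:12:21
GCD = 1
= 28:12:21

28:12:21


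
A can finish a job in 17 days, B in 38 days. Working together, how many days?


Rate of A = 1/17 per day
Rate of B = 1/38 per day
Combined rate = 1/17 + 1/38 = 55/646 ≈ 0.0851 per day
Days = 1 / combined rate = 646/55
≈ 11.75 days

11.75 days


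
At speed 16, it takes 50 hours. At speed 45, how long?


Inverse proportion: x × y = constant
k = 16 × 50 = 800
y₂ = k / 45 = 800 / 45
= 17.78

17.78


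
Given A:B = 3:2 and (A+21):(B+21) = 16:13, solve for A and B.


Let A = 3k, B = 2k.
(3k + 21) / (2k + 21) = 16/13
Cross-multiply: 13(3k + 21) = 16(2k + 21)
39k + 273 = 32k + 336
39k - 32k = 336 - 273
7k = 63
k = 63/7 = 9
A = 3×9 = 27, B = 2×9 = 18
= A = 27, B = 18

A = 27, B = 18


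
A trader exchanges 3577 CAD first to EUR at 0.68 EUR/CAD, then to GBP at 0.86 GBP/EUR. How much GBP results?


Step 1: 3577 CAD × 0.68 = 2432.36 EUR
Step 2: 2432.36 EUR × 0.86 = 2091.83 GBP
Implied rate CAD→GBP = 0.68 × 0.86 = 0.5848
= 2091.83 GBP

2091.83 GBP


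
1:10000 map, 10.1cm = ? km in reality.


Real distance = map distance × scale
= 10.1cm × 10000
= 101000 cm = 1010.0 m
= 1.010 km

1.010 km


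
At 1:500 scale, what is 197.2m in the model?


Model size = real / scale
= 197.2 / 500
= 0.3944 m

0.3944 m


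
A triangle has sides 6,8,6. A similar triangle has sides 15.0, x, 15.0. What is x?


Scale factor = 15.0/6 = 2.5
Missing side = 8 × 2.5
= 20.0

20.0


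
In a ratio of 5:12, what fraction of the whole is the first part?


Total parts = 5 + 12 = 17
First part: 5/17 = 5/17
= 5/17

5/17


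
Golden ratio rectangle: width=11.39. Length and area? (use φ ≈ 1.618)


φ = (1 + √5) / 2 ≈ 1.618
Length = width × φ = 11.39 × 1.618 = 18.42902
≈ 18.43
Area = width × length = 11.39 × 18.42902 = 209.9065378 ≈ 209.91
= Length: 18.43, Area: 209.91

Length: 18.43, Area: 209.91


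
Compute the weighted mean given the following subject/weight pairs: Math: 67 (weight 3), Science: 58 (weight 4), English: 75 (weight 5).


Numerator = 67×3 + 58×4 + 75×5
= 201 + 232 + 375
= 808
Total weight = 12
Weighted avg = 808/12
= 67.33

67.33


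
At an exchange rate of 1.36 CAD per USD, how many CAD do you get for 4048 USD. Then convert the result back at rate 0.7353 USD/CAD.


Amount × rate = 4048 × 1.36 = 5505.28 CAD
Round-trip: 5505.28 × 0.7353 = 4048.03 USD
= 5505.28 CAD, then 4048.03 USD

5505.28 CAD, then 4048.03 USD


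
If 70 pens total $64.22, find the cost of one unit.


Unit rate = total / quantity
= 64.22 / 70
= $0.92 per unit

$0.92 per unit


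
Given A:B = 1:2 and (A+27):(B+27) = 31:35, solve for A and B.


Let A = 1k, B = 2k.
(1k + 27) / (2k + 27) = 31/35
Cross-multiply: 35(1k + 27) = 31(2k + 27)
35k + 945 = 62k + 837
35k - 62k = 837 - 945
-27k = -108
k = -108/-27 = 4
A = 1×4 = 4, B = 2×4 = 8
= A = 4, B = 8

A = 4, B = 8


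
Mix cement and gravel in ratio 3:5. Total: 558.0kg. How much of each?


Total parts = 3 + 5 = 8
cement: 558.0 × 3/8 = 209.3kg
gravel: 558.0 × 5/8 = 348.8kg
= 209.3kg and 348.8kg

209.3kg and 348.8kg


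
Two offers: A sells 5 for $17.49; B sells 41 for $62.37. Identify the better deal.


Deal A: $17.49/5 = $3.4980/unit
Deal B: $62.37/41 = $1.5212/unit
B is cheaper per unit
= Deal B

Deal B


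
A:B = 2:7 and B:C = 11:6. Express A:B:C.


Match B: multiply A:B by 11 → 22:77
Multiply B:C by 7 → 77:42
Combined: 22:77:42
GCD = 1
= 22:77:42

22:77:42


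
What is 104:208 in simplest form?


GCD(104, 208) = 104
104/104 : 208/104
= 1:2

1:2


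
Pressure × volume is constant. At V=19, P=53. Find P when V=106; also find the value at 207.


Inverse proportion: x × y = constant
k = 19 × 53 = 1007
At x=106: k/106 = 9.50
At x=207: k/207 = 4.86
= 9.50 and 4.86

9.50 and 4.86


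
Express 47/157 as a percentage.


Percentage = (part / whole) × 100
= (47 / 157) × 100
≈ 29.94%

29.94%


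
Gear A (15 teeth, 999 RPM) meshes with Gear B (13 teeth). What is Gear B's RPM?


Gear ratio = 15:13 = 15:13
RPM_B = RPM_A × (teeth_A / teeth_B)
= 999 × (15/13)
= 1152.7 RPM

1152.7 RPM


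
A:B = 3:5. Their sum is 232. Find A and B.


Let A = 3k, B = 5k.
3k + 5k = 232
8k = 232 → k = 232/8 = 29
A = 3×29 = 87, B = 5×29 = 145
= A = 87, B = 145

A = 87, B = 145


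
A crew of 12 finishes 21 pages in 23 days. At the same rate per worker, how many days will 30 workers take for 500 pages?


Days ∝ work / workers, so d₂ = d₁ × (m₁/m₂) × (w₂/w₁)
Workers factor (inverse): 12/30 = 0.4000
Work factor (direct): 500/21 ≈ 23.8095
d₂ = 23 × 12/30 × 500/21 = (23 × 12 × 500) / (30 × 21) = 138000/630
≈ 219.05 days

219.05 days


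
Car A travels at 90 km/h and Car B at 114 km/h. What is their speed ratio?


Ratio = 90:114
GCD = 6
Simplified = 15:19
Time ratio (same distance) = 19:15
Speed ratio = 15:19

15:19


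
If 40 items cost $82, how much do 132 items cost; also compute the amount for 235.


Direct proportion: y/x = constant
k = 82/40 = 2.0500
y at x=132: k × 132 = 82 × 132 / 40 = 10824/40 = 270.60
y at x=235: k × 235 = 82 × 235 / 40 = 19270/40 = 481.75
= 270.60 and 481.75

270.60 and 481.75


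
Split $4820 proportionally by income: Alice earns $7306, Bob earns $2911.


Total income = 7306 + 2911 = $10217
Alice: $4820 × 7306/10217 = $3446.70
Bob: $4820 × 2911/10217 = $1373.30
= Alice: $3446.70, Bob: $1373.30

Alice: $3446.70, Bob: $1373.30


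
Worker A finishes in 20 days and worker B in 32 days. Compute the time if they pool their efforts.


Rate of A = 1/20 per day
Rate of B = 1/32 per day
Combined rate = 1/20 + 1/32 = 52/640 ≈ 0.0813 per day
Days = 1 / combined rate = 640/52
≈ 12.31 days

12.31 days


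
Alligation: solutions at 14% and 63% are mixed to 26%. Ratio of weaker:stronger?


Let x parts of 14% mix with y parts of 63%.
14x + 63y = 26(x + y)
14x + 63y = 26x + 26y
x(14 - 26) = y(26 - 63)
x/y = (63 - 26)/(26 - 14) = 37/12
Simplify: 37:12
= 37:12

37:12


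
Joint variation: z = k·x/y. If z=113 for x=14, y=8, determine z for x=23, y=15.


z = k·x/y
Solve for k using the known point: k = z·y/x = 113×8/14 = 904/14 ≈ 64.5714
Now evaluate at x=23, y=15:
z = k × 23 / 15 = (904 × 23) / (14 × 15) = 20792/210
≈ 99.0095

99.0095


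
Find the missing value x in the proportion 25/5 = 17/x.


Cross multiply: 25 × x = 5 × 17
25x = 85
x = 85 / 25
= 3.40

3.40


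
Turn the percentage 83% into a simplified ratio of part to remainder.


83% means 83 parts out of 100; remainder = 17
Part : remainder = 83:17
GCD = 1
= 83:17

83:17


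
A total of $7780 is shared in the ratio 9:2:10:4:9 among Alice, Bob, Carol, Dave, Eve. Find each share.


Total parts = 9 + 2 + 10 + 4 + 9 = 34
Alice: 7780 × 9/34 = 2059.41
Bob: 7780 × 2/34 = 457.65
Carol: 7780 × 10/34 = 2288.24
Dave: 7780 × 4/34 = 915.29
Eve: 7780 × 9/34 = 2059.41
= Alice: $2059.41, Bob: $457.65, Carol: $2288.24, Dave: $915.29, Eve: $2059.41

Alice: $2059.41, Bob: $457.65, Carol: $2288.24, Dave: $915.29, Eve: $2059.41


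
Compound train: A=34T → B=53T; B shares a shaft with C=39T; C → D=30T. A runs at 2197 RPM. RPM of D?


Stage 1: RPM_B = RPM_A × t_A/t_B = 2197 × 34/53 = 74698/53 ≈ 1409.40
B and C share a shaft → RPM_C = RPM_B
Stage 2: RPM_D = RPM_C × t_C/t_D = RPM_A × (t_A×t_C)/(t_B×t_D)
Overall ratio = (34×39)/(53×30) = 1326/1590
RPM_D = 2197 × 1326/1590 = 2913222/1590
≈ 1832.22 RPM

1832.22 RPM


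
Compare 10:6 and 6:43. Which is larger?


10/6 = 1.6667
6/43 = 0.1395
1.6667 > 0.1395, so 10:6 is greater
= 10:6

10:6


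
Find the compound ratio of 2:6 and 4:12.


Compound ratio = (2×4) : (6×12)
= 8:72
GCD = 8
= 1:9

1:9


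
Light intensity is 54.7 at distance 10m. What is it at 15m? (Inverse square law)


I₁d₁² = I₂d₂²
I₂ = I₁ × (d₁/d₂)²
= 54.7 × (10/15)²
= 54.7 × 100/225
= 5470/225
≈ 24.3111

24.3111


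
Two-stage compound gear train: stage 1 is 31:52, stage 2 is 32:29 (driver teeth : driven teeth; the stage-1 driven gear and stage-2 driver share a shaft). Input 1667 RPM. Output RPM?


Stage 1: RPM_B = RPM_A × t_A/t_B = 1667 × 31/52 = 51677/52 ≈ 993.79
B and C share a shaft → RPM_C = RPM_B
Stage 2: RPM_D = RPM_C × t_C/t_D = RPM_A × (t_A×t_C)/(t_B×t_D)
Overall ratio = (31×32)/(52×29) = 992/1508
RPM_D = 1667 × 992/1508 = 1653664/1508
≈ 1096.59 RPM

1096.59 RPM


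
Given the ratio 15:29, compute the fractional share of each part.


Total parts = 15 + 29 = 44
First part: 15/44 = 15/44
Second part: 29/44 = 29/44
= 15/44 and 29/44

15/44 and 29/44


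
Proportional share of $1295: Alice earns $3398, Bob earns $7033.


Total income = 3398 + 7033 = $10431
Alice: $1295 × 3398/10431 = $421.86
Bob: $1295 × 7033/10431 = $873.14
= Alice: $421.86, Bob: $873.14

Alice: $421.86, Bob: $873.14


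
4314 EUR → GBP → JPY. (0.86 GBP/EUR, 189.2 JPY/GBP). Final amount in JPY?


Step 1: 4314 EUR × 0.86 = 3710.04 GBP
Step 2: 3710.04 GBP × 189.2 = 701939.57 JPY
Implied rate EUR→JPY = 0.86 × 189.2 = 162.7120
= 701939.57 JPY

701939.57 JPY


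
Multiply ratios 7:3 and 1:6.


Compound ratio = (7×1) : (3×6)
= 7:18
GCD = 1
= 7:18

7:18


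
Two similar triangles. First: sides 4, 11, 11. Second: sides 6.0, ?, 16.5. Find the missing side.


Scale factor = 6.0/4 = 1.5
Missing side = 11 × 1.5
= 16.5

16.5


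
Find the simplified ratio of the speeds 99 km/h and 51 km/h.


Ratio = 99:51
GCD = 3
Simplified = 33:17
Time ratio (same distance) = 17:33
Speed ratio = 33:17

33:17


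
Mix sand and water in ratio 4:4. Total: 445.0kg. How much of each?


Total parts = 4 + 4 = 8
sand: 445.0 × 4/8 = 222.5kg
water: 445.0 × 4/8 = 222.5kg
= 222.5kg and 222.5kg

222.5kg and 222.5kg


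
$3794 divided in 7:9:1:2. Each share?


Total parts = 7 + 9 + 1 + 2 = 19
Part 1: 3794 × 7/19 = 1397.79
Part 2: 3794 × 9/19 = 1797.16
Part 3: 3794 × 1/19 = 199.68
Part 4: 3794 × 2/19 = 399.37
= Part 1: $1397.79, Part 2: $1797.16, Part 3: $199.68, Part 4: $399.37

Part 1: $1397.79, Part 2: $1797.16, Part 3: $199.68, Part 4: $399.37


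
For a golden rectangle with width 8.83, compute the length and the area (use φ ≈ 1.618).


φ = (1 + √5) / 2 ≈ 1.618
Length = width × φ = 8.83 × 1.618 = 14.28694
≈ 14.29
Area = width × length = 8.83 × 14.28694 = 126.1536802 ≈ 126.15
= Length: 14.29, Area: 126.15

Length: 14.29, Area: 126.15


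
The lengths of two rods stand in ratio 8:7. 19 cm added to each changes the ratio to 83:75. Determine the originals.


Let A = 8k, B = 7k.
(8k + 19) / (7k + 19) = 83/75
Cross-multiply: 75(8k + 19) = 83(7k + 19)
600k + 1425 = 581k + 1577
600k - 581k = 1577 - 1425
19k = 152
k = 152/19 = 8
A = 8×8 = 64, B = 7×8 = 56
= A = 64, B = 56

A = 64, B = 56


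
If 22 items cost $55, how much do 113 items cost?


Direct proportion: y/x = constant
k = 55/22 = 2.5000
y₂ = k × 113 = 55 × 113 / 22 = 6215/22
= 282.50

282.50


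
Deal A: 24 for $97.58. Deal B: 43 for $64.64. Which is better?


Deal A: $97.58/24 = $4.0658/unit
Deal B: $64.64/43 = $1.5033/unit
B is cheaper per unit
= Deal B

Deal B


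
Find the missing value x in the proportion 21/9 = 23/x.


Cross multiply: 21 × x = 9 × 23
21x = 207
x = 207 / 21
= 9.86

9.86


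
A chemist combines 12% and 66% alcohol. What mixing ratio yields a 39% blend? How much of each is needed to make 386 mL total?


Let x parts of 12% mix with y parts of 66%.
12x + 66y = 39(x + y)
12x + 66y = 39x + 39y
x(12 - 39) = y(39 - 66)
x/y = (66 - 39)/(39 - 12) = 27/27
Simplify: 1:1
Total parts = 2; one part = 386/2 = 193.00 mL
12% solution: 1×193.00 = 193.00 mL
66% solution: 1×193.00 = 193.00 mL
= ratio 1:1; 193.00 mL and 193.00 mL

ratio 1:1; 193.00 mL and 193.00 mL


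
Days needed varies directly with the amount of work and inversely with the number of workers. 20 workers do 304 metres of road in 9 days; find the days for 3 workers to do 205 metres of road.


Days ∝ work / workers, so d₂ = d₁ × (m₁/m₂) × (w₂/w₁)
Workers factor (inverse): 20/3 ≈ 6.6667
Work factor (direct): 205/304 ≈ 0.6743
d₂ = 9 × 20/3 × 205/304 = (9 × 20 × 205) / (3 × 304) = 36900/912
≈ 40.46 days

40.46 days


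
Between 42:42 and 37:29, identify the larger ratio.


42/42 = 1.0000
37/29 = 1.2759
1.0000 < 1.2759, so 42:42 is less
= 37:29

37:29


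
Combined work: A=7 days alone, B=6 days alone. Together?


Rate of A = 1/7 per day
Rate of B = 1/6 per day
Combined rate = 1/7 + 1/6 = 13/42 ≈ 0.3095 per day
Days = 1 / combined rate = 42/13
≈ 3.23 days

3.23 days


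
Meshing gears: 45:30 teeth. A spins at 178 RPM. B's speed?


Gear ratio = 45:30 = 3:2
RPM_B = RPM_A × (teeth_A / teeth_B)
= 178 × (45/30)
= 267.0 RPM

267.0 RPM


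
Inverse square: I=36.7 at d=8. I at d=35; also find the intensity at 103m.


I₁d₁² = I₂d₂²
I at 35m = 36.7 × (8/35)² = 36.7 × 64/1225 = 2348.8/1225 ≈ 1.9174
I at 103m = 36.7 × (8/103)² = 36.7 × 64/10609 = 2348.8/10609 ≈ 0.2214
= 1.9174 and 0.2214

1.9174 and 0.2214


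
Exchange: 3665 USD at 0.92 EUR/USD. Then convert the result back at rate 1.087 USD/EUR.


Amount × rate = 3665 × 0.92 = 3371.80 EUR
Round-trip: 3371.80 × 1.087 = 3665.15 USD
= 3371.80 EUR, then 3665.15 USD

3371.80 EUR, then 3665.15 USD


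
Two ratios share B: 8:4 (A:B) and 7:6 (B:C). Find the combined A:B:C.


Match B: multiply A:B by 7 → 56:28
Multiply B:C by 4 → 28:24
Combined: 56:28:24
GCD = 4
= 14:7:6

14:7:6


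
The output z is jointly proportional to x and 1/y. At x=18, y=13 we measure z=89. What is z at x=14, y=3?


z = k·x/y
Solve for k using the known point: k = z·y/x = 89×13/18 = 1157/18 ≈ 64.2778
Now evaluate at x=14, y=3:
z = k × 14 / 3 = (1157 × 14) / (18 × 3) = 16198/54
≈ 299.9630

299.9630


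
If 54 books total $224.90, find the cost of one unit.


Unit rate = total / quantity
= 224.90 / 54
= $4.16 per unit

$4.16 per unit


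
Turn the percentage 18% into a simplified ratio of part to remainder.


18% means 18 parts out of 100; remainder = 82
Part : remainder = 18:82
GCD = 2
= 9:41

9:41


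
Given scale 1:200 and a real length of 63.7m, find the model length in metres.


Model size = real / scale
= 63.7 / 200
= 0.3185 m

0.3185 m


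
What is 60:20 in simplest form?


GCD(60, 20) = 20
60/20 : 20/20
= 3:1

3:1


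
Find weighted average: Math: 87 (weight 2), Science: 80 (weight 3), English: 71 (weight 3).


Numerator = 87×2 + 80×3 + 71×3
= 174 + 240 + 213
= 627
Total weight = 8
Weighted avg = 627/8
= 78.38

78.38


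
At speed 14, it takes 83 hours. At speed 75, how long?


Inverse proportion: x × y = constant
k = 14 × 83 = 1162
y₂ = k / 75 = 1162 / 75
= 15.49

15.49


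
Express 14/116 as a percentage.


Percentage = (part / whole) × 100
= (14 / 116) × 100
≈ 12.07%

12.07%


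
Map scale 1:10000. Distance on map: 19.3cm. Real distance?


Real distance = map distance × scale
= 19.3cm × 10000
= 193000 cm = 1930.0 m
= 1.930 km

1.930 km


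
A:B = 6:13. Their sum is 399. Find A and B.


Let A = 6k, B = 13k.
6k + 13k = 399
19k = 399 → k = 399/19 = 21
A = 6×21 = 126, B = 13×21 = 273
= A = 126, B = 273

A = 126, B = 273


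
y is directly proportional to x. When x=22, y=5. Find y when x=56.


Direct proportion: y/x = constant
k = 5/22 ≈ 0.2273
y₂ = k × 56 = 5 × 56 / 22 = 280/22
≈ 12.73

12.73


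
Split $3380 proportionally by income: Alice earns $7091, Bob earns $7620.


Total income = 7091 + 7620 = $14711
Alice: $3380 × 7091/14711 = $1629.23
Bob: $3380 × 7620/14711 = $1750.77
= Alice: $1629.23, Bob: $1750.77

Alice: $1629.23, Bob: $1750.77


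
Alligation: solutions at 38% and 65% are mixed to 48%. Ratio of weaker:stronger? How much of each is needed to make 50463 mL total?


Let x parts of 38% mix with y parts of 65%.
38x + 65y = 48(x + y)
38x + 65y = 48x + 48y
x(38 - 48) = y(48 - 65)
x/y = (65 - 48)/(48 - 38) = 17/10
Simplify: 17:10
Total parts = 27; one part = 50463/27 = 1869.00 mL
38% solution: 17×1869.00 = 31773.00 mL
65% solution: 10×1869.00 = 18690.00 mL
= ratio 17:10; 31773.00 mL and 18690.00 mL

ratio 17:10; 31773.00 mL and 18690.00 mL


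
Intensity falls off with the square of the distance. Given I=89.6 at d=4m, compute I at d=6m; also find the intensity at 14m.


I₁d₁² = I₂d₂²
I at 6m = 89.6 × (4/6)² = 89.6 × 16/36 = 1433.6/36 ≈ 39.8222
I at 14m = 89.6 × (4/14)² = 89.6 × 16/196 = 1433.6/196 ≈ 7.3143
= 39.8222 and 7.3143

39.8222 and 7.3143


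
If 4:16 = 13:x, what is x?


Cross multiply: 4 × x = 16 × 13
4x = 208
x = 208 / 4
= 52.00

52.00


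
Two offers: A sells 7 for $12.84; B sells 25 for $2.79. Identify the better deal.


Deal A: $12.84/7 = $1.8343/unit
Deal B: $2.79/25 = $0.1116/unit
B is cheaper per unit
= Deal B

Deal B


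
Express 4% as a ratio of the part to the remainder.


4% means 4 parts out of 100; remainder = 96
Part : remainder = 4:96
GCD = 4
= 1:24

1:24


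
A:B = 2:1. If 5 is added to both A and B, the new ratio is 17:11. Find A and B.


Let A = 2k, B = 1k.
(2k + 5) / (1k + 5) = 17/11
Cross-multiply: 11(2k + 5) = 17(1k + 5)
22k + 55 = 17k + 85
22k - 17k = 85 - 55
5k = 30
k = 30/5 = 6
A = 2×6 = 12, B = 1×6 = 6
= A = 12, B = 6

A = 12, B = 6


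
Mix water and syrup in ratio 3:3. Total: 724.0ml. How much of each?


Total parts = 3 + 3 = 6
water: 724.0 × 3/6 = 362.0ml
syrup: 724.0 × 3/6 = 362.0ml
= 362.0ml and 362.0ml

362.0ml and 362.0ml


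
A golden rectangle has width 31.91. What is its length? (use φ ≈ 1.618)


φ = (1 + √5) / 2 ≈ 1.618
Length = width × φ = 31.91 × 1.618 = 51.63038
≈ 51.63

51.63


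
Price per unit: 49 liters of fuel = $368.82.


Unit rate = total / quantity
= 368.82 / 49
= $7.53 per unit

$7.53 per unit


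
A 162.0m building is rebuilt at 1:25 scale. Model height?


Model size = real / scale
= 162.0 / 25
= 6.4800 m

6.4800 m


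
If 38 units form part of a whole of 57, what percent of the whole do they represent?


Percentage = (part / whole) × 100
= (38 / 57) × 100
≈ 66.67%

66.67%


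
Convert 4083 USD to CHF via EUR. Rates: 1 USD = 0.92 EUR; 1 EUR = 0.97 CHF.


Step 1: 4083 USD × 0.92 = 3756.36 EUR
Step 2: 3756.36 EUR × 0.97 = 3643.67 CHF
Implied rate USD→CHF = 0.92 × 0.97 = 0.8924
= 3643.67 CHF

3643.67 CHF


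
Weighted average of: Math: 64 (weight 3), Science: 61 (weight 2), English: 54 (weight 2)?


Numerator = 64×3 + 61×2 + 54×2
= 192 + 122 + 108
= 422
Total weight = 7
Weighted avg = 422/7
= 60.29

60.29


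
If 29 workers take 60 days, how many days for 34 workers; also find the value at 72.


Inverse proportion: x × y = constant
k = 29 × 60 = 1740
At x=34: k/34 = 51.18
At x=72: k/72 = 24.17
= 51.18 and 24.17

51.18 and 24.17


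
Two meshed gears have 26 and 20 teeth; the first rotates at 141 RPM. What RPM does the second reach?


Gear ratio = 26:20 = 13:10
RPM_B = RPM_A × (teeth_A / teeth_B)
= 141 × (26/20)
= 183.3 RPM

183.3 RPM


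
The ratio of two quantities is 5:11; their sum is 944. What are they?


Let A = 5k, B = 11k.
5k + 11k = 944
16k = 944 → k = 944/16 = 59
A = 5×59 = 295, B = 11×59 = 649
= A = 295, B = 649

A = 295, B = 649


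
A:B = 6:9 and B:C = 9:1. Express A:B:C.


Match B: multiply A:B by 9 → 54:81
Multiply B:C by 9 → 81:9
Combined: 54:81:9
GCD = 9
= 6:9:1

6:9:1


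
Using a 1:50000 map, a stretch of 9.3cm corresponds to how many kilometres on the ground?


Real distance = map distance × scale
= 9.3cm × 50000
= 465000 cm = 4650.0 m
= 4.650 km

4.650 km


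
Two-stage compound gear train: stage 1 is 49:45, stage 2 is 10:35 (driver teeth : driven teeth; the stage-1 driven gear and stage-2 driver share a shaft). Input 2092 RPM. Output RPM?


Stage 1: RPM_B = RPM_A × t_A/t_B = 2092 × 49/45 = 102508/45 ≈ 2277.96
B and C share a shaft → RPM_C = RPM_B
Stage 2: RPM_D = RPM_C × t_C/t_D = RPM_A × (t_A×t_C)/(t_B×t_D)
Overall ratio = (49×10)/(45×35) = 490/1575
RPM_D = 2092 × 490/1575 = 1025080/1575
≈ 650.84 RPM

650.84 RPM


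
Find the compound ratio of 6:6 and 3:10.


Compound ratio = (6×3) : (6×10)
= 18:60
GCD = 6
= 3:10

3:10


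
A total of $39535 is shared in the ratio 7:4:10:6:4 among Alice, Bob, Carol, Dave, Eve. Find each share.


Total parts = 7 + 4 + 10 + 6 + 4 = 31
Alice: 39535 × 7/31 = 8927.26
Bob: 39535 × 4/31 = 5101.29
Carol: 39535 × 10/31 = 12753.23
Dave: 39535 × 6/31 = 7651.94
Eve: 39535 × 4/31 = 5101.29
= Alice: $8927.26, Bob: $5101.29, Carol: $12753.23, Dave: $7651.94, Eve: $5101.29

Alice: $8927.26, Bob: $5101.29, Carol: $12753.23, Dave: $7651.94, Eve: $5101.29
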